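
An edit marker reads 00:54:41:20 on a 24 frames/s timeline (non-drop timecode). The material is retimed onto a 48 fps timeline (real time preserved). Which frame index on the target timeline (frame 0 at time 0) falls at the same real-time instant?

frame 157528

Source frame index: (0×3600 + 54×60 + 41) × 24 + 20 = 78764.
Real time: 78764 / (24) = 19691/6 s.
Target frame: (19691/6) × (48) = 157528.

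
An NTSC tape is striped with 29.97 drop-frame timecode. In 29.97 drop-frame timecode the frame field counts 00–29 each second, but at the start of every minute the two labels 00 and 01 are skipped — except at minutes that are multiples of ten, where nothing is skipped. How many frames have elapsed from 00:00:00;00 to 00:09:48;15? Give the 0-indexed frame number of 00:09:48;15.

As if non-drop at 30 labels/s: (0 × 3600 + 9 × 60 + 48) × 30 + 15 = 17655.
Minute boundaries passed: 9; those not divisible by 10: 9 − 0 = 9; dropped labels = 2 × 9 = 18.
Actual frame index = 17655 − 18 = 17637.

17637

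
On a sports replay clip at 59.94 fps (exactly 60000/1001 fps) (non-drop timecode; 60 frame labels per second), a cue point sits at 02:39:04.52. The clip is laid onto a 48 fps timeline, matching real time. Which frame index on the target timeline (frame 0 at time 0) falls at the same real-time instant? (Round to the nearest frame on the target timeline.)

frame 458612

Source frame index: (2×3600 + 39×60 + 4) × 60 + 52 = 572692.
Real time: 572692 / (60000/1001) = 143316173/15000 s.
Target frame: (143316173/15000) × (48) = 286632346/625 ≈ 458611.754 → 458612.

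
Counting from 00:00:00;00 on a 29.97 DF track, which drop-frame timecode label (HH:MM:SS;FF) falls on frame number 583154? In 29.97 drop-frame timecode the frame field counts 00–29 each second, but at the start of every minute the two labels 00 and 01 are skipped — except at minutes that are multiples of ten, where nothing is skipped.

05:24:17;28

Ten DF minutes hold 17982 frames, so frame 583154 lies in block 32 (frames 575424–593405) with 7730 frames into that block.
The block's first minute is 1800 frames and the rest 1798 each; 7730 frames reaches minute 4, so 32 × 18 + 4 × 2 = 584 labels have been skipped so far.
Adding those back, label number 583154 + 584 = 583738 at 30 labels/s is 19457 s + 28 f = 5 h 24 min 17 s frame 28, i.e. 05:24:17;28.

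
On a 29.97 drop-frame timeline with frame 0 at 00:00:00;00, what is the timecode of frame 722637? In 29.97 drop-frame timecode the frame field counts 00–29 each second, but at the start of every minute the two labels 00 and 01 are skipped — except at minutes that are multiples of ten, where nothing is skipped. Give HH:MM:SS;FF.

Ten DF minutes hold 17982 frames, so frame 722637 lies in block 40 (frames 719280–737261) with 3357 frames into that block.
The block's first minute is 1800 frames and the rest 1798 each; 3357 frames reaches minute 1, so 40 × 18 + 1 × 2 = 722 labels have been skipped so far.
Adding those back, label number 722637 + 722 = 723359 at 30 labels/s is 24111 s + 29 f = 6 h 41 min 51 s frame 29, i.e. 06:41:51;29.

06:41:51;29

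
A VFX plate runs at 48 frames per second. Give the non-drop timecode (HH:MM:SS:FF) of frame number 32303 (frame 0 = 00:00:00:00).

00:11:12:47

32303 ÷ 48 = 672 full seconds, remainder 47 frames.
672 s = 0 h 11 min 12 s.
Timecode: 00:11:12:47.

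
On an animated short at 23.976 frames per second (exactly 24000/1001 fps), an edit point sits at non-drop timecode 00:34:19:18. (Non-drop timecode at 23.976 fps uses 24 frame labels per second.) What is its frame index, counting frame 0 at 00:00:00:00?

frame 49434

Total seconds to the label: (0 × 3600 + 34 × 60 + 19) = 2059.
Frame index = 2059 × 24 + 18 = 49434.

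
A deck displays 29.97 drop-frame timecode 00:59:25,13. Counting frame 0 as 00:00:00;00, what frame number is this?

As if non-drop at 30 labels/s: (0 × 3600 + 59 × 60 + 25) × 30 + 13 = 106963.
Minute boundaries passed: 59; those not divisible by 10: 59 − 5 = 54; dropped labels = 2 × 54 = 108.
Actual frame index = 106963 − 108 = 106855.

106855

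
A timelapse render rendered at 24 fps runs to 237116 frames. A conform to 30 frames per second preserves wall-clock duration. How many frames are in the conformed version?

296395 frames

Frames at target rate = 237116 × (30) / (24) = 296395.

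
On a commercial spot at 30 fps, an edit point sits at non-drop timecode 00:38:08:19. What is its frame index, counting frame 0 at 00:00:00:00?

Total seconds to the label: (0 × 3600 + 38 × 60 + 8) = 2288.
Frame index = 2288 × 30 + 19 = 68659.

68659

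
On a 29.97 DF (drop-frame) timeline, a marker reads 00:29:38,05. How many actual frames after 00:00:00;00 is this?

53291

Complete 10-minute blocks: 2, each 17982 frames → 35964.
Remaining 9 whole minutes in the current block: 1800 + 8 × 1798 = 16184 frames.
Within the current minute: 38 × 30 + 5 − 2 = 1143 (labels ;00/;01 skipped at this minute). Total = 35964 + 16184 + 1143 = 53291.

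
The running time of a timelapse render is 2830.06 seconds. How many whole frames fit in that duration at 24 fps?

67921 frames

Frames = 2830.06 × 24 = 1698036/25 ≈ 67921.4400.
Complete frames: 67921.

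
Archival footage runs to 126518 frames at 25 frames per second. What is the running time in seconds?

5060.72 seconds

Running time = 126518 / (25) = 5060.72 s.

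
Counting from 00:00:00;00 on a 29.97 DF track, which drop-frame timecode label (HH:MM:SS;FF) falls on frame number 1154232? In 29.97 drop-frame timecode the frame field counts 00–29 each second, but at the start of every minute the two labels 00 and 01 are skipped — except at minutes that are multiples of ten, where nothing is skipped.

10:41:52;26

Each 10-minute DF block holds 10 × 60 × 30 − 9 × 2 = 17982 frames. 1154232 ÷ 17982 → 64 full blocks, remainder 3384.
Within the partial block the first minute is 1800 frames and each further minute 1798, so 1 further minute boundary passed. Total skipped labels = 18 × 64 + 2 × 1 = 1154.
Non-drop label index = 1154232 + 1154 = 1155386; at 30 labels/s that is 10:41:52:26, i.e. DF 10:41:52;26.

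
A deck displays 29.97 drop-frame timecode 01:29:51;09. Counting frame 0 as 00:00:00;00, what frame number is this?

As if non-drop at 30 labels/s: (1 × 3600 + 29 × 60 + 51) × 30 + 9 = 161739.
Minute boundaries passed: 89; those not divisible by 10: 89 − 8 = 81; dropped labels = 2 × 81 = 162.
Actual frame index = 161739 − 162 = 161577.

161577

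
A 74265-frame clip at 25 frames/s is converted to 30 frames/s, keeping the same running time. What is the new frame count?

89118 frames

Target frames = source frames × (target rate / source rate) = 74265 × (30)/(25) = 74265 × 6/5 = 89118.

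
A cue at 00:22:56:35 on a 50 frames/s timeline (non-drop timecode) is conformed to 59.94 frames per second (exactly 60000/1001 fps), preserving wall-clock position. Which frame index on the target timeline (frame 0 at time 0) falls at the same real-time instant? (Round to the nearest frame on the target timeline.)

Source frame index: (0×3600 + 22×60 + 56) × 50 + 35 = 68835.
Real time: 68835 / (50) = 13767/10 s.
Target frame: (13767/10) × (60000/1001) = 6354000/77 ≈ 82519.481 → 82519.

frame 82519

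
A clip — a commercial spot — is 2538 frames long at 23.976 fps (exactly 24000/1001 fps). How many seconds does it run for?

105.85575 seconds

Running time = 2538 / (24000/1001) = 105.85575 s.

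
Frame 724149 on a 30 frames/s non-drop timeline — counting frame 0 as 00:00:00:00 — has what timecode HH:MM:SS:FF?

724149 ÷ 30 = 24138 full seconds, remainder 9 frames.
24138 s = 6 h 42 min 18 s.
Timecode: 06:42:18:09.

06:42:18:09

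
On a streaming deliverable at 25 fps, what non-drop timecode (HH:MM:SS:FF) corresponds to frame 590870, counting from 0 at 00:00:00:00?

590870 ÷ 25 = 23634 full seconds, remainder 20 frames.
23634 s = 6 h 33 min 54 s.
Timecode: 06:33:54:20.

06:33:54:20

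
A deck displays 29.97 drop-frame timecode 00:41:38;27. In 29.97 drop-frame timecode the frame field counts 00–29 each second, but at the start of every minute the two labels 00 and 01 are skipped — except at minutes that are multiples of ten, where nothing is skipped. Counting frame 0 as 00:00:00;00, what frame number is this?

74893

Complete 10-minute blocks: 4, each 17982 frames → 71928.
Remaining 1 whole minute in the current block: 1800 + 0 × 1798 = 1800 frames.
Within the current minute: 38 × 30 + 27 − 2 = 1165 (labels ;00/;01 skipped at this minute). Total = 71928 + 1800 + 1165 = 74893.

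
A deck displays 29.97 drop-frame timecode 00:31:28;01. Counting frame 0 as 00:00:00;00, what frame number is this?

56585

Complete 10-minute blocks: 3, each 17982 frames → 53946.
Remaining 1 whole minute in the current block: 1800 + 0 × 1798 = 1800 frames.
Within the current minute: 28 × 30 + 1 − 2 = 839 (labels ;00/;01 skipped at this minute). Total = 53946 + 1800 + 839 = 56585.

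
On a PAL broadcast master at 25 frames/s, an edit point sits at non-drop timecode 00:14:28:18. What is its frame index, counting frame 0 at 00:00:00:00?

21718

Total seconds to the label: (0 × 3600 + 14 × 60 + 28) = 868.
Frame index = 868 × 25 + 18 = 21718.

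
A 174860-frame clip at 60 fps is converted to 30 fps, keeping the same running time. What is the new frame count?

Target frames = source frames × (target rate / source rate) = 174860 × (30)/(60) = 174860 × 1/2 = 87430.

87430 frames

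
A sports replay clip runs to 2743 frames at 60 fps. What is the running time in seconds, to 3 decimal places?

45.717 seconds

Running time = 2743 × 1/60 = 2743/60 s ≈ 45.717 s.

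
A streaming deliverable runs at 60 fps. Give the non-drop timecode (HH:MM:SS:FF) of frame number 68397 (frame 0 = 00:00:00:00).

00:18:59:57

68397 ÷ 60 = 1139 full seconds, remainder 57 frames.
1139 s = 0 h 18 min 59 s.
Timecode: 00:18:59:57.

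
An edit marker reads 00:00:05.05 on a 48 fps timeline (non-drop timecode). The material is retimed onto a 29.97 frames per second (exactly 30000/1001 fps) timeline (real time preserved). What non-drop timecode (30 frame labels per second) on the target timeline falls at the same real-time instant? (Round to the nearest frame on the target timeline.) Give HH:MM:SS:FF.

00:00:05:03

Source frame index: (0×3600 + 0×60 + 5) × 48 + 5 = 245.
Real time: 245 / (48) = 245/48 s.
Target frame: (245/48) × (30000/1001) = 21875/143 ≈ 152.972 → 153.
At 30 labels/s: frame 153 → 00:00:05:03.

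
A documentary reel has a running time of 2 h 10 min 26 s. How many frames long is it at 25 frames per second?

195650 frames

2 h 10 min 26 s = 7826 s.
Frames = 7826 × 25 = 195650.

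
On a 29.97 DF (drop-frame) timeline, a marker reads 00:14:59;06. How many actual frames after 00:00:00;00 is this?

As if non-drop at 30 labels/s: (0 × 3600 + 14 × 60 + 59) × 30 + 6 = 26976.
Minute boundaries passed: 14; those not divisible by 10: 14 − 1 = 13; dropped labels = 2 × 13 = 26.
Actual frame index = 26976 − 26 = 26950.

26950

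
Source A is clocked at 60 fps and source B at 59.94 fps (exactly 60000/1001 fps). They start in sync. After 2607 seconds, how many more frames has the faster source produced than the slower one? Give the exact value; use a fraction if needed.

A emits 60 × 2607 = 156420 frames; B emits 60000/1001 × 2607 = 14220000/91.
Difference = 14220/91 frames (≈ 156.2637); B is behind A.

14220/91 frames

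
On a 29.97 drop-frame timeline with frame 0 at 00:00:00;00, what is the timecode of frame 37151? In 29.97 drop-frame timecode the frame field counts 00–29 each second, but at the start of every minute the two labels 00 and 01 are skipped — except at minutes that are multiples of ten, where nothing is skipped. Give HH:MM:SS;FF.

00:20:39;17

Ten DF minutes hold 17982 frames, so frame 37151 lies in block 2 (frames 35964–53945) with 1187 frames into that block.
The block's first minute is 1800 frames and the rest 1798 each; 1187 frames reaches minute 0, so 2 × 18 + 0 × 2 = 36 labels have been skipped so far.
Adding those back, label number 37151 + 36 = 37187 at 30 labels/s is 1239 s + 17 f = 0 h 20 min 39 s frame 17, i.e. 00:20:39;17.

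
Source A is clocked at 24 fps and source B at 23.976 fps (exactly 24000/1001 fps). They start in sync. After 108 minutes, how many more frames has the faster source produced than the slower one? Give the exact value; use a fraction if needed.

108 min = 6480 s.
A emits 24 × 6480 = 155520 frames; B emits 24000/1001 × 6480 = 155520000/1001.
Difference = 155520/1001 frames (≈ 155.3646); B is behind A.

155520/1001 frames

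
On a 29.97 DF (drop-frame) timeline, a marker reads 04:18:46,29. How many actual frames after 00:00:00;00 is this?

Complete 10-minute blocks: 25, each 17982 frames → 449550.
Remaining 8 whole minutes in the current block: 1800 + 7 × 1798 = 14386 frames.
Within the current minute: 46 × 30 + 29 − 2 = 1407 (labels ;00/;01 skipped at this minute). Total = 449550 + 14386 + 1407 = 465343.

465343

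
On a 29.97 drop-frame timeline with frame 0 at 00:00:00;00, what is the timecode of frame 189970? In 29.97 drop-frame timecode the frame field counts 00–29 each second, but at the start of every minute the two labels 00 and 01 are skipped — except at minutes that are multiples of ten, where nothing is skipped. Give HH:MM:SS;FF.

Each 10-minute DF block holds 10 × 60 × 30 − 9 × 2 = 17982 frames. 189970 ÷ 17982 → 10 full blocks, remainder 10150.
Within the partial block the first minute is 1800 frames and each further minute 1798, so 5 further minute boundaries passed. Total skipped labels = 18 × 10 + 2 × 5 = 190.
Non-drop label index = 189970 + 190 = 190160; at 30 labels/s that is 01:45:38:20, i.e. DF 01:45:38;20.

01:45:38;20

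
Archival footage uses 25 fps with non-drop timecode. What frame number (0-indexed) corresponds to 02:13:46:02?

frame 200652

Total seconds to the label: (2 × 3600 + 13 × 60 + 46) = 8026.
Frame index = 8026 × 25 + 2 = 200652.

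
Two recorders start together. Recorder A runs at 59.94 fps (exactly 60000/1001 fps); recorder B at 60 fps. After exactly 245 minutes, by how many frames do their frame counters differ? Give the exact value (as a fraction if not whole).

126000/143 frames

245 min = 14700 s.
A emits 60000/1001 × 14700 = 126000000/143 frames; B emits 60 × 14700 = 882000.
Difference = 126000/143 frames (≈ 881.1189); B is ahead of A.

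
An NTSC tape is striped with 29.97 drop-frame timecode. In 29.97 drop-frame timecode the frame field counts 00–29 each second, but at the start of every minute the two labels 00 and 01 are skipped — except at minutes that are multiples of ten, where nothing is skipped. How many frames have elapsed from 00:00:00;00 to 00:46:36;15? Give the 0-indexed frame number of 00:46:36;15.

83811

As if non-drop at 30 labels/s: (0 × 3600 + 46 × 60 + 36) × 30 + 15 = 83895.
Minute boundaries passed: 46; those not divisible by 10: 46 − 4 = 42; dropped labels = 2 × 42 = 84.
Actual frame index = 83895 − 84 = 83811.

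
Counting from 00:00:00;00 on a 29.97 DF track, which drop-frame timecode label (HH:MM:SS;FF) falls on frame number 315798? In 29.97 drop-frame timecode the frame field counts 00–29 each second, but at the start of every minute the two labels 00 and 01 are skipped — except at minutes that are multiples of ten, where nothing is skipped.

02:55:37;04

Each 10-minute DF block holds 10 × 60 × 30 − 9 × 2 = 17982 frames. 315798 ÷ 17982 → 17 full blocks, remainder 10104.
Within the partial block the first minute is 1800 frames and each further minute 1798, so 5 further minute boundaries passed. Total skipped labels = 18 × 17 + 2 × 5 = 316.
Non-drop label index = 315798 + 316 = 316114; at 30 labels/s that is 02:55:37:04, i.e. DF 02:55:37;04.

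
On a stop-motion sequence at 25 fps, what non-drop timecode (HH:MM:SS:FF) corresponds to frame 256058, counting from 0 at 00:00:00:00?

256058 ÷ 25 = 10242 full seconds, remainder 8 frames.
10242 s = 2 h 50 min 42 s.
Timecode: 02:50:42:08.

02:50:42:08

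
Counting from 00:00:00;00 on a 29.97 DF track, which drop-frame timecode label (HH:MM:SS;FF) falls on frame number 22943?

00:12:45;15

Ten DF minutes hold 17982 frames, so frame 22943 lies in block 1 (frames 17982–35963) with 4961 frames into that block.
The block's first minute is 1800 frames and the rest 1798 each; 4961 frames reaches minute 2, so 1 × 18 + 2 × 2 = 22 labels have been skipped so far.
Adding those back, label number 22943 + 22 = 22965 at 30 labels/s is 765 s + 15 f = 0 h 12 min 45 s frame 15, i.e. 00:12:45;15.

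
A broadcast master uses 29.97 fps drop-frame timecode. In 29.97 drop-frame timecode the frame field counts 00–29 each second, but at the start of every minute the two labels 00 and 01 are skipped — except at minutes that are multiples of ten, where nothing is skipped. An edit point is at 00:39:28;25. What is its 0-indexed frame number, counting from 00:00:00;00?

70993

As if non-drop at 30 labels/s: (0 × 3600 + 39 × 60 + 28) × 30 + 25 = 71065.
Minute boundaries passed: 39; those not divisible by 10: 39 − 3 = 36; dropped labels = 2 × 36 = 72.
Actual frame index = 71065 − 72 = 70993.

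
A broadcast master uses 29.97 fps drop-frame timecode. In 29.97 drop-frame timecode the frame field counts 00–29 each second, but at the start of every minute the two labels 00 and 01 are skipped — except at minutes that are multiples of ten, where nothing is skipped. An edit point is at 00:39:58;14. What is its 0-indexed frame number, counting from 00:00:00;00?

71882

Complete 10-minute blocks: 3, each 17982 frames → 53946.
Remaining 9 whole minutes in the current block: 1800 + 8 × 1798 = 16184 frames.
Within the current minute: 58 × 30 + 14 − 2 = 1752 (labels ;00/;01 skipped at this minute). Total = 53946 + 16184 + 1752 = 71882.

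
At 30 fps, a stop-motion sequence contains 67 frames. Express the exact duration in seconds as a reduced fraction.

67/30 seconds

Running time = 67 ÷ (30) = 67 × 1/30 = 67/30 s.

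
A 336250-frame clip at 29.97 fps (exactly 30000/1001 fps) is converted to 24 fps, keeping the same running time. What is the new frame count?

Target frames = source frames × (target rate / source rate) = 336250 × (24)/(30000/1001) = 336250 × 1001/1250 = 269269.

269269 frames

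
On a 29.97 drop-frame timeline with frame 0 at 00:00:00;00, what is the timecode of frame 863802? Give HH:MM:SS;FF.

Each 10-minute DF block holds 10 × 60 × 30 − 9 × 2 = 17982 frames. 863802 ÷ 17982 → 48 full blocks, remainder 666.
Within the partial block the first minute is 1800 frames and each further minute 1798, so 0 further minute boundaries passed. Total skipped labels = 18 × 48 + 2 × 0 = 864.
Non-drop label index = 863802 + 864 = 864666; at 30 labels/s that is 08:00:22:06, i.e. DF 08:00:22;06.

08:00:22;06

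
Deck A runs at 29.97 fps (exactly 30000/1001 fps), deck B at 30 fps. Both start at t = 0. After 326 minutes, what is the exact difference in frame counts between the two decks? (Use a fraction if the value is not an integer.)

586800/1001 frames

326 min = 19560 s.
A emits 30000/1001 × 19560 = 586800000/1001 frames; B emits 30 × 19560 = 586800.
Difference = 586800/1001 frames (≈ 586.2138); B is ahead of A.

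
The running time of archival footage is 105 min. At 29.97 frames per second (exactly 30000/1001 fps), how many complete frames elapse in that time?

188811 frames

105 min = 6300 s.
Frames = 6300 × 30000/1001 = 27000000/143 ≈ 188811.1888.
Complete frames: 188811.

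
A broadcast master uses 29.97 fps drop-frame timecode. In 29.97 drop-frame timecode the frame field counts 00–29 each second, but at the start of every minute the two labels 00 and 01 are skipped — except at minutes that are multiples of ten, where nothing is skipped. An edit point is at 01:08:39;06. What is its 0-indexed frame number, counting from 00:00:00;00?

As if non-drop at 30 labels/s: (1 × 3600 + 8 × 60 + 39) × 30 + 6 = 123576.
Minute boundaries passed: 68; those not divisible by 10: 68 − 6 = 62; dropped labels = 2 × 62 = 124.
Actual frame index = 123576 − 124 = 123452.

123452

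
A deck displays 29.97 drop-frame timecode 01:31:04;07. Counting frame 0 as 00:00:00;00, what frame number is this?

163763

As if non-drop at 30 labels/s: (1 × 3600 + 31 × 60 + 4) × 30 + 7 = 163927.
Minute boundaries passed: 91; those not divisible by 10: 91 − 9 = 82; dropped labels = 2 × 82 = 164.
Actual frame index = 163927 − 164 = 163763.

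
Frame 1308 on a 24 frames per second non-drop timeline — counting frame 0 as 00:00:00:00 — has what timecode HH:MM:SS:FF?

1308 ÷ 24 = 54 full seconds, remainder 12 frames.
54 s = 0 h 0 min 54 s.
Timecode: 00:00:54:12.

00:00:54:12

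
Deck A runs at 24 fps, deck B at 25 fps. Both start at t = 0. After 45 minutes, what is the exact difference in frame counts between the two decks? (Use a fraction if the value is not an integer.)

2700 frames

45 min = 2700 s.
A emits 24 × 2700 = 64800 frames; B emits 25 × 2700 = 67500.
Difference = 2700 frames; B is ahead of A.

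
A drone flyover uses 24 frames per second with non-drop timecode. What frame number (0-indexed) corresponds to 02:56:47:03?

frame 254571

Total seconds to the label: (2 × 3600 + 56 × 60 + 47) = 10607.
Frame index = 10607 × 24 + 3 = 254571.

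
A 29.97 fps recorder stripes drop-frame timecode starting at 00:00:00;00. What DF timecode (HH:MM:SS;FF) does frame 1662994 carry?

Each 10-minute DF block holds 10 × 60 × 30 − 9 × 2 = 17982 frames. 1662994 ÷ 17982 → 92 full blocks, remainder 8650.
Within the partial block the first minute is 1800 frames and each further minute 1798, so 4 further minute boundaries passed. Total skipped labels = 18 × 92 + 2 × 4 = 1664.
Non-drop label index = 1662994 + 1664 = 1664658; at 30 labels/s that is 15:24:48:18, i.e. DF 15:24:48;18.

15:24:48;18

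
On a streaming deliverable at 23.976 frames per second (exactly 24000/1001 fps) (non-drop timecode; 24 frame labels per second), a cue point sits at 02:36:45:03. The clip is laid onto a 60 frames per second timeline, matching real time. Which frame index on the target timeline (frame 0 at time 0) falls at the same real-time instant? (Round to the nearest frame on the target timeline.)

frame 564872

Source frame index: (2×3600 + 36×60 + 45) × 24 + 3 = 225723.
Real time: 225723 / (24000/1001) = 75316241/8000 s.
Target frame: (75316241/8000) × (60) = 225948723/400 ≈ 564871.807 → 564872.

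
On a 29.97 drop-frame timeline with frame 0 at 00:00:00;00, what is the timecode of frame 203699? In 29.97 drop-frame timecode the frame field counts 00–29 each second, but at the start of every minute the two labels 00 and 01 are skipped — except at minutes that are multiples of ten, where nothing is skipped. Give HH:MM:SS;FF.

Each 10-minute DF block holds 10 × 60 × 30 − 9 × 2 = 17982 frames. 203699 ÷ 17982 → 11 full blocks, remainder 5897.
Within the partial block the first minute is 1800 frames and each further minute 1798, so 3 further minute boundaries passed. Total skipped labels = 18 × 11 + 2 × 3 = 204.
Non-drop label index = 203699 + 204 = 203903; at 30 labels/s that is 01:53:16:23, i.e. DF 01:53:16;23.

01:53:16;23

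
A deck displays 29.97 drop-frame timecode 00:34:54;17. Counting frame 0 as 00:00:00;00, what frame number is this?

62775

Complete 10-minute blocks: 3, each 17982 frames → 53946.
Remaining 4 whole minutes in the current block: 1800 + 3 × 1798 = 7194 frames.
Within the current minute: 54 × 30 + 17 − 2 = 1635 (labels ;00/;01 skipped at this minute). Total = 53946 + 7194 + 1635 = 62775.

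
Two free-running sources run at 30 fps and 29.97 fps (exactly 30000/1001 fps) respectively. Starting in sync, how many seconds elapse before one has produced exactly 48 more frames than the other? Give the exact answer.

1601.6 seconds

The gap grows by |30000/1001 − 30| = 30/1001 frames per second.
Time for a 48-frame gap: 48 ÷ (30/1001) = 1601.6 s.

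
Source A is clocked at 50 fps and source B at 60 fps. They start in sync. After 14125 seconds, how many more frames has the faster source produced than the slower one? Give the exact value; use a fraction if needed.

141250 frames

A emits 50 × 14125 = 706250 frames; B emits 60 × 14125 = 847500.
Difference = 141250 frames; B is ahead of A.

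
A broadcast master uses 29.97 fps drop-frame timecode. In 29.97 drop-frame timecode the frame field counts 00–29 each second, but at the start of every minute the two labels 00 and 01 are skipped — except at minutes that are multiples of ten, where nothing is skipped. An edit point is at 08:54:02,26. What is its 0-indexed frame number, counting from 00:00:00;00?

As if non-drop at 30 labels/s: (8 × 3600 + 54 × 60 + 2) × 30 + 26 = 961286.
Minute boundaries passed: 534; those not divisible by 10: 534 − 53 = 481; dropped labels = 2 × 481 = 962.
Actual frame index = 961286 − 962 = 960324.

960324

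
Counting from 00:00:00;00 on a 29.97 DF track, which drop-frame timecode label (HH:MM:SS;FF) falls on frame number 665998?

06:10:22;04

Ten DF minutes hold 17982 frames, so frame 665998 lies in block 37 (frames 665334–683315) with 664 frames into that block.
The block's first minute is 1800 frames and the rest 1798 each; 664 frames reaches minute 0, so 37 × 18 + 0 × 2 = 666 labels have been skipped so far.
Adding those back, label number 665998 + 666 = 666664 at 30 labels/s is 22222 s + 4 f = 6 h 10 min 22 s frame 4, i.e. 06:10:22;04.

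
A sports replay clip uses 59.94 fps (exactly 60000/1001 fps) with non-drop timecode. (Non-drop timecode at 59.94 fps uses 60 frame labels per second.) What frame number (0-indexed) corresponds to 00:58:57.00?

Total seconds to the label: (0 × 3600 + 58 × 60 + 57) = 3537.
Frame index = 3537 × 60 + 0 = 212220.

212220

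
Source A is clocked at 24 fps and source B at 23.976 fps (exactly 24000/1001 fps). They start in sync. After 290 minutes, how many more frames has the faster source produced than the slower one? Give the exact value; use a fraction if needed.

417600/1001 frames

290 min = 17400 s.
A emits 24 × 17400 = 417600 frames; B emits 24000/1001 × 17400 = 417600000/1001.
Difference = 417600/1001 frames (≈ 417.1828); B is behind A.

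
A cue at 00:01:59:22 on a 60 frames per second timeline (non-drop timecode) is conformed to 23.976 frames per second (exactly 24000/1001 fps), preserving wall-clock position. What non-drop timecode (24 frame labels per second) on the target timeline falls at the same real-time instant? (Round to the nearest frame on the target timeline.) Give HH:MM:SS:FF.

00:01:59:06

Source frame index: (0×3600 + 1×60 + 59) × 60 + 22 = 7162.
Real time: 7162 / (60) = 3581/30 s.
Target frame: (3581/30) × (24000/1001) = 2864800/1001 ≈ 2861.938 → 2862.
At 24 labels/s: frame 2862 → 00:01:59:06.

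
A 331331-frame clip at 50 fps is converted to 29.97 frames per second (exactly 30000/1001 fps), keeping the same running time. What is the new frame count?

198600 frames

Target frames = source frames × (target rate / source rate) = 331331 × (30000/1001)/(50) = 331331 × 600/1001 = 198600.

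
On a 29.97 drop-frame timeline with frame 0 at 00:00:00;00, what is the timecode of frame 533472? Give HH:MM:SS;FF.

Ten DF minutes hold 17982 frames, so frame 533472 lies in block 29 (frames 521478–539459) with 11994 frames into that block.
The block's first minute is 1800 frames and the rest 1798 each; 11994 frames reaches minute 6, so 29 × 18 + 6 × 2 = 534 labels have been skipped so far.
Adding those back, label number 533472 + 534 = 534006 at 30 labels/s is 17800 s + 6 f = 4 h 56 min 40 s frame 6, i.e. 04:56:40;06.

04:56:40;06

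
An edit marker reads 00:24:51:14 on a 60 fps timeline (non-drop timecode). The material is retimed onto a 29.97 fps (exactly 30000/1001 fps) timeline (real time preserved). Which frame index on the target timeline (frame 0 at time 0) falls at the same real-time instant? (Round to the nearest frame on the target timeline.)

Source frame index: (0×3600 + 24×60 + 51) × 60 + 14 = 89474.
Real time: 89474 / (60) = 44737/30 s.
Target frame: (44737/30) × (30000/1001) = 581000/13 ≈ 44692.308 → 44692.

frame 44692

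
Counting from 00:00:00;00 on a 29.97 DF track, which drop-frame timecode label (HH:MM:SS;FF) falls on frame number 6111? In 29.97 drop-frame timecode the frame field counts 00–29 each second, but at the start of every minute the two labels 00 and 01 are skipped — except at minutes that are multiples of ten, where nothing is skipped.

00:03:23;27

Ten DF minutes hold 17982 frames, so frame 6111 lies in block 0 (frames 0–17981) with 6111 frames into that block.
The block's first minute is 1800 frames and the rest 1798 each; 6111 frames reaches minute 3, so 0 × 18 + 3 × 2 = 6 labels have been skipped so far.
Adding those back, label number 6111 + 6 = 6117 at 30 labels/s is 203 s + 27 f = 0 h 3 min 23 s frame 27, i.e. 00:03:23;27.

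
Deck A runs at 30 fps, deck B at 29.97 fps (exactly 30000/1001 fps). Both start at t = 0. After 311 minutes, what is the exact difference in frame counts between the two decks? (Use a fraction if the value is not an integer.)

311 min = 18660 s.
A emits 30 × 18660 = 559800 frames; B emits 30000/1001 × 18660 = 559800000/1001.
Difference = 559800/1001 frames (≈ 559.2408); B is behind A.

559800/1001 frames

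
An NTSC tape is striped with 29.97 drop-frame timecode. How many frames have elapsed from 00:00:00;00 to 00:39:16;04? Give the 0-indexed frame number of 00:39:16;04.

Complete 10-minute blocks: 3, each 17982 frames → 53946.
Remaining 9 whole minutes in the current block: 1800 + 8 × 1798 = 16184 frames.
Within the current minute: 16 × 30 + 4 − 2 = 482 (labels ;00/;01 skipped at this minute). Total = 53946 + 16184 + 482 = 70612.

70612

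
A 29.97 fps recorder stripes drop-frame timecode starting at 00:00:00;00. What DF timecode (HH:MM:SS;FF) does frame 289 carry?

Ten DF minutes hold 17982 frames, so frame 289 lies in block 0 (frames 0–17981) with 289 frames into that block.
The block's first minute is 1800 frames and the rest 1798 each; 289 frames reaches minute 0, so 0 × 18 + 0 × 2 = 0 labels have been skipped so far.
Adding those back, label number 289 + 0 = 289 at 30 labels/s is 9 s + 19 f = 0 h 0 min 9 s frame 19, i.e. 00:00:09;19.

00:00:09;19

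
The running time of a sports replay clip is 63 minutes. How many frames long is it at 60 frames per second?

226800 frames

63 min = 3780 s.
Frames = 3780 × 60 = 226800.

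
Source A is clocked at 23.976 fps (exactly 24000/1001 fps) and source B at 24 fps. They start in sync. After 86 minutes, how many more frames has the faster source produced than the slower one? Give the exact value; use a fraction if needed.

86 min = 5160 s.
A emits 24000/1001 × 5160 = 123840000/1001 frames; B emits 24 × 5160 = 123840.
Difference = 123840/1001 frames (≈ 123.7163); B is ahead of A.

123840/1001 frames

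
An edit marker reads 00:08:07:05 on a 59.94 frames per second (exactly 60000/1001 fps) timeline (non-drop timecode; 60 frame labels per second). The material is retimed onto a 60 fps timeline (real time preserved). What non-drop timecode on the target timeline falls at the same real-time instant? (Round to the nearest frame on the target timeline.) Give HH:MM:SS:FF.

00:08:07:34

Source frame index: (0×3600 + 8×60 + 7) × 60 + 5 = 29225.
Real time: 29225 / (60000/1001) = 1170169/2400 s.
Target frame: (1170169/2400) × (60) = 1170169/40 ≈ 29254.225 → 29254.
At 60 labels/s: frame 29254 → 00:08:07:34.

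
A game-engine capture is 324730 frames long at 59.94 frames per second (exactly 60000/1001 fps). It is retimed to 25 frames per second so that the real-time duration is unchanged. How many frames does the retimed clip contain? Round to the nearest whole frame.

135439 frames

Frames at target rate = 324730 × (25) / (60000/1001) = 32505473/240 ≈ 135439.471.
Nearest whole frame: 135439.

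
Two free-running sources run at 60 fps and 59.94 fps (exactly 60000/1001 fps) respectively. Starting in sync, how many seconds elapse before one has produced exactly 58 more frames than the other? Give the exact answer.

29029/30 seconds

The gap grows by |60000/1001 − 60| = 60/1001 frames per second.
Time for a 58-frame gap: 58 ÷ (60/1001) = 29029/30 s.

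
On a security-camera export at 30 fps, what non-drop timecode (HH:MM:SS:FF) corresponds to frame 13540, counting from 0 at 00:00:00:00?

00:07:31:10

13540 ÷ 30 = 451 full seconds, remainder 10 frames.
451 s = 0 h 7 min 31 s.
Timecode: 00:07:31:10.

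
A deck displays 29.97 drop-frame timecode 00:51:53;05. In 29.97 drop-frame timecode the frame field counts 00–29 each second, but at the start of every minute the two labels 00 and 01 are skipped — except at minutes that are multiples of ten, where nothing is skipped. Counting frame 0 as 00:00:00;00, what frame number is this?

Complete 10-minute blocks: 5, each 17982 frames → 89910.
Remaining 1 whole minute in the current block: 1800 + 0 × 1798 = 1800 frames.
Within the current minute: 53 × 30 + 5 − 2 = 1593 (labels ;00/;01 skipped at this minute). Total = 89910 + 1800 + 1593 = 93303.

93303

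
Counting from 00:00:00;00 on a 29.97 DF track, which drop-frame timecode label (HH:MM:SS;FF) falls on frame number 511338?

Ten DF minutes hold 17982 frames, so frame 511338 lies in block 28 (frames 503496–521477) with 7842 frames into that block.
The block's first minute is 1800 frames and the rest 1798 each; 7842 frames reaches minute 4, so 28 × 18 + 4 × 2 = 512 labels have been skipped so far.
Adding those back, label number 511338 + 512 = 511850 at 30 labels/s is 17061 s + 20 f = 4 h 44 min 21 s frame 20, i.e. 04:44:21;20.

04:44:21;20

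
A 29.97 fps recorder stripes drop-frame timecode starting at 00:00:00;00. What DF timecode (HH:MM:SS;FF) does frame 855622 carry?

Each 10-minute DF block holds 10 × 60 × 30 − 9 × 2 = 17982 frames. 855622 ÷ 17982 → 47 full blocks, remainder 10468.
Within the partial block the first minute is 1800 frames and each further minute 1798, so 5 further minute boundaries passed. Total skipped labels = 18 × 47 + 2 × 5 = 856.
Non-drop label index = 855622 + 856 = 856478; at 30 labels/s that is 07:55:49:08, i.e. DF 07:55:49;08.

07:55:49;08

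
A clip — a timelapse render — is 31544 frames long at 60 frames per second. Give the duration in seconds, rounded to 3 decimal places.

Running time = 31544 × 1/60 = 7886/15 s ≈ 525.733 s.

525.733 seconds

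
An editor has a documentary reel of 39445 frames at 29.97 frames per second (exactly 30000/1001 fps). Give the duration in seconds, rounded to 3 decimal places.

Running time = 39445 × 1001/30000 = 7896889/6000 s ≈ 1316.148 s.

1316.148 seconds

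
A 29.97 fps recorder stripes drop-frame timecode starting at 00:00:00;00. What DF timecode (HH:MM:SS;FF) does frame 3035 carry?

Each 10-minute DF block holds 10 × 60 × 30 − 9 × 2 = 17982 frames. 3035 ÷ 17982 → 0 full blocks, remainder 3035.
Within the partial block the first minute is 1800 frames and each further minute 1798, so 1 further minute boundary passed. Total skipped labels = 18 × 0 + 2 × 1 = 2.
Non-drop label index = 3035 + 2 = 3037; at 30 labels/s that is 00:01:41:07, i.e. DF 00:01:41;07.

00:01:41;07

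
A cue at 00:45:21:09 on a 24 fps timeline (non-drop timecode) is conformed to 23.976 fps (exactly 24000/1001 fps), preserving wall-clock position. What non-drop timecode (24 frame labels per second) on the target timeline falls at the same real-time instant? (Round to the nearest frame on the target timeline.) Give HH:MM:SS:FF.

Source frame index: (0×3600 + 45×60 + 21) × 24 + 9 = 65313.
Real time: 65313 / (24) = 21771/8 s.
Target frame: (21771/8) × (24000/1001) = 65313000/1001 ≈ 65247.752 → 65248.
At 24 labels/s: frame 65248 → 00:45:18:16.

00:45:18:16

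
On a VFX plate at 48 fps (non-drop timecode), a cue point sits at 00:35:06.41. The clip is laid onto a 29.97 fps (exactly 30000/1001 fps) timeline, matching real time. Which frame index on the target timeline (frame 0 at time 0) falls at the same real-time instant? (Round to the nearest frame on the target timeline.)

frame 63142

Source frame index: (0×3600 + 35×60 + 6) × 48 + 41 = 101129.
Real time: 101129 / (48) = 101129/48 s.
Target frame: (101129/48) × (30000/1001) = 9029375/143 ≈ 63142.483 → 63142.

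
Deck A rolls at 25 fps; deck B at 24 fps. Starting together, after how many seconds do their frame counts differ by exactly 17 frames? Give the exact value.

17 seconds

The gap grows by |24 − 25| = 1 frame per second.
Time for a 17-frame gap: 17 ÷ (1) = 17 s.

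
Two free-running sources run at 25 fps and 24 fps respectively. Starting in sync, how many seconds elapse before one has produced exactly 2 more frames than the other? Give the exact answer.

2 seconds

The gap grows by |24 − 25| = 1 frame per second.
Time for a 2-frame gap: 2 ÷ (1) = 2 s.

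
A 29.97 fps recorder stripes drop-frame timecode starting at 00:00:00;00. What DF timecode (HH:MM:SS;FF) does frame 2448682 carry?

22:41:44;12

Each 10-minute DF block holds 10 × 60 × 30 − 9 × 2 = 17982 frames. 2448682 ÷ 17982 → 136 full blocks, remainder 3130.
Within the partial block the first minute is 1800 frames and each further minute 1798, so 1 further minute boundary passed. Total skipped labels = 18 × 136 + 2 × 1 = 2450.
Non-drop label index = 2448682 + 2450 = 2451132; at 30 labels/s that is 22:41:44:12, i.e. DF 22:41:44;12.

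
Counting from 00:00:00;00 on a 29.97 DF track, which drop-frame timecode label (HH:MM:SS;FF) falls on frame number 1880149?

17:25:34;11

Ten DF minutes hold 17982 frames, so frame 1880149 lies in block 104 (frames 1870128–1888109) with 10021 frames into that block.
The block's first minute is 1800 frames and the rest 1798 each; 10021 frames reaches minute 5, so 104 × 18 + 5 × 2 = 1882 labels have been skipped so far.
Adding those back, label number 1880149 + 1882 = 1882031 at 30 labels/s is 62734 s + 11 f = 17 h 25 min 34 s frame 11, i.e. 17:25:34;11.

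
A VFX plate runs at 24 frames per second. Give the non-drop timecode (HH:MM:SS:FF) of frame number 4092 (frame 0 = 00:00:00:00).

00:02:50:12

4092 ÷ 24 = 170 full seconds, remainder 12 frames.
170 s = 0 h 2 min 50 s.
Timecode: 00:02:50:12.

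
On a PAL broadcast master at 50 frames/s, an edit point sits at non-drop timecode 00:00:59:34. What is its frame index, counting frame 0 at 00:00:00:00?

Total seconds to the label: (0 × 3600 + 0 × 60 + 59) = 59.
Frame index = 59 × 50 + 34 = 2984.

frame 2984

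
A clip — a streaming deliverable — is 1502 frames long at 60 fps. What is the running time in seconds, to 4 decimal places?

Running time = 1502 × 1/60 = 751/30 s ≈ 25.0333 s.

25.0333 seconds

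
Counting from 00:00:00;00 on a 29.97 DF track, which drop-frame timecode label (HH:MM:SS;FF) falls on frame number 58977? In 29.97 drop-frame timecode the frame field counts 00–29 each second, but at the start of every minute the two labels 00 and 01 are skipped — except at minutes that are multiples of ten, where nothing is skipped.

00:32:47;25

Each 10-minute DF block holds 10 × 60 × 30 − 9 × 2 = 17982 frames. 58977 ÷ 17982 → 3 full blocks, remainder 5031.
Within the partial block the first minute is 1800 frames and each further minute 1798, so 2 further minute boundaries passed. Total skipped labels = 18 × 3 + 2 × 2 = 58.
Non-drop label index = 58977 + 58 = 59035; at 30 labels/s that is 00:32:47:25, i.e. DF 00:32:47;25.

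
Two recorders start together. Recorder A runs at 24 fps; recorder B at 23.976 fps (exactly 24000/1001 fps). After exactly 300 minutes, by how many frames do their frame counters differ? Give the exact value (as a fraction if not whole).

432000/1001 frames

300 min = 18000 s.
A emits 24 × 18000 = 432000 frames; B emits 24000/1001 × 18000 = 432000000/1001.
Difference = 432000/1001 frames (≈ 431.5684); B is behind A.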